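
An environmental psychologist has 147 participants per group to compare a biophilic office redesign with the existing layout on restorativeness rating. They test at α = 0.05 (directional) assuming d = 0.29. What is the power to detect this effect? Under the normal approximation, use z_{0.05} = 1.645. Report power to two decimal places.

For two equal groups, power = Φ(d·√(n/2) − z_{α}).
d·√(n/2) = 0.29 × √(147/2) = 0.29 × 8.573 = 2.486.
z_β = 2.486 − 1.645 = 0.841.
Power = Φ(0.841) = 0.800.

power ≈ 0.80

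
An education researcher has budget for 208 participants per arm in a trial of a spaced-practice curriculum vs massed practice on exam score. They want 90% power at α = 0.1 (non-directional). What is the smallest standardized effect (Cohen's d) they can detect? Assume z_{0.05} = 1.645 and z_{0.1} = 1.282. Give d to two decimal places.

For two independent groups of n = 208 each: d_min = (z_{α/2} + z_β)·√(2/n).
z-sum = 1.645 + 1.282 = 2.927.
d_min = 2.927 × √(2/208) = 2.927 × 0.0981 = 0.287.

d_min ≈ 0.29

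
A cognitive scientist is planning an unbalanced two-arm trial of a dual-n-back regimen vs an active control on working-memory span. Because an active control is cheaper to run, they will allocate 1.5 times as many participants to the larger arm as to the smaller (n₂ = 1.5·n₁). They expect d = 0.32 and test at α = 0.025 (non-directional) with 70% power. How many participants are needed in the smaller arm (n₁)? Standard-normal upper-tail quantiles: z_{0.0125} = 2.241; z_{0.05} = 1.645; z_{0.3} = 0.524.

n₁ = 125

With allocation ratio k = n₂/n₁ = 1.5, Var(x̄₁−x̄₂) = σ²(1/n₁ + 1/(k·n₁)) = σ²·(k+1)/(k·n₁).
So n₁ = (1 + 1/k)·((z_{α/2} + z_β)/d)² = 1.667 × (2.765/0.32)².
n₁ = 1.667 × 74.66 = 124.4.
Round up: n₁ = 125, giving n₂ = ⌈1.5 × 125⌉ = ⌈187.5⌉ = 188.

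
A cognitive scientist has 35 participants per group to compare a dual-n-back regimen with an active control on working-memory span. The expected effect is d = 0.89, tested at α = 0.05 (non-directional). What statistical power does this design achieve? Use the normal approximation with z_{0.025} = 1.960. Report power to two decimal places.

power ≈ 0.96

For two equal groups, power = Φ(d·√(n/2) − z_{α/2}).
d·√(n/2) = 0.89 × √(35/2) = 0.89 × 4.183 = 3.723.
z_β = 3.723 − 1.960 = 1.763.
Power = Φ(1.763) = 0.961.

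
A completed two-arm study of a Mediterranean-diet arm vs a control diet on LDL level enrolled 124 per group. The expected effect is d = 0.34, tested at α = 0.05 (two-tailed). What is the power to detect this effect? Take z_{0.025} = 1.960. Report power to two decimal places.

For two equal groups, power = Φ(d·√(n/2) − z_{α/2}).
d·√(n/2) = 0.34 × √(124/2) = 0.34 × 7.874 = 2.677.
z_β = 2.677 − 1.960 = 0.717.
Power = Φ(0.717) = 0.763.

power ≈ 0.76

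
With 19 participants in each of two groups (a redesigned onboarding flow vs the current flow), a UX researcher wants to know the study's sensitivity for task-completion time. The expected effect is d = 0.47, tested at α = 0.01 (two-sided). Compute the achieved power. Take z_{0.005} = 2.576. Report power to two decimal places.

For two equal groups, power = Φ(d·√(n/2) − z_{α/2}).
d·√(n/2) = 0.47 × √(19/2) = 0.47 × 3.082 = 1.449.
z_β = 1.449 − 2.576 = -1.127.
Power = Φ(-1.127) = 0.130.

power ≈ 0.13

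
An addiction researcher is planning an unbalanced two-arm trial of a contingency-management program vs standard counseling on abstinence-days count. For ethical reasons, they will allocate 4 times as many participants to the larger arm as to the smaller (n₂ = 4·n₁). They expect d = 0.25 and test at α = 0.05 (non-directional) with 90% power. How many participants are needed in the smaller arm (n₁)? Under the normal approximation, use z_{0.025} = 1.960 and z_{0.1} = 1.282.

With allocation ratio k = n₂/n₁ = 4, Var(x̄₁−x̄₂) = σ²(1/n₁ + 1/(k·n₁)) = σ²·(k+1)/(k·n₁).
So n₁ = (1 + 1/k)·((z_{α/2} + z_β)/d)² = 1.250 × (3.242/0.25)².
n₁ = 1.250 × 168.17 = 210.2.
Round up: n₁ = 211, giving n₂ = 4 × 211 = 844.

n₁ = 211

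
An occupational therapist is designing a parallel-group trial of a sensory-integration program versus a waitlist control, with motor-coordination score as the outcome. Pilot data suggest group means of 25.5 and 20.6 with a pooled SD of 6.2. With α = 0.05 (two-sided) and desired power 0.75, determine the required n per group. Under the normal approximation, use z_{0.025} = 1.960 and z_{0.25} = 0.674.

Cohen's d = |M₁ − M₂| / SD_pooled = |25.5 − 20.6| / 6.2 = 4.9 / 6.2 = 0.790.
For two independent groups with equal n: n = 2·((z_{α/2} + z_β) / d)².
z_{α/2} + z_β = 1.960 + 0.674 = 2.634.
n = 2 × (2.634 / 0.790)² = 2 × 3.334² = 2 × 11.12 = 22.2.
Round up to the next whole participant.

n = 23 per group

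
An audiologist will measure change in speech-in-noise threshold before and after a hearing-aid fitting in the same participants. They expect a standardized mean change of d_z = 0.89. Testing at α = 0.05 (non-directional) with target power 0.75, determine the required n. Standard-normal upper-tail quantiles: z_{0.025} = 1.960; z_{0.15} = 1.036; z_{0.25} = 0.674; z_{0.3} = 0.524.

For a paired (one-sample on differences) test: n = ((z_{α/2} + z_β) / d)².
z_{α/2} + z_β = 1.960 + 0.674 = 2.634.
n = (2.634 / 0.89)² = 2.960² = 8.76.
Round up.

n = 9 pairs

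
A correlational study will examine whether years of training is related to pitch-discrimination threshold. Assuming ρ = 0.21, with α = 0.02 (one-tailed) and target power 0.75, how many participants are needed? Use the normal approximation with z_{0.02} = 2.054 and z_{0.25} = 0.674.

Fisher's z: C = ½·ln((1+r)/(1−r)) = ½·ln(1.5316) = 0.2132.
n = ((z_{α} + z_β)/C)² + 3.
(2.054 + 0.674) / 0.2132 = 2.728 / 0.2132 = 12.795.
n = 12.795² + 3 = 163.72 + 3 = 166.7.
Round up.

n = 167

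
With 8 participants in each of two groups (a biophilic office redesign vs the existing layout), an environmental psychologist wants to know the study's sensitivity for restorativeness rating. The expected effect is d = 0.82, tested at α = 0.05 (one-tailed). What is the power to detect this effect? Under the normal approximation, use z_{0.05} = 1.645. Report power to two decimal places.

For two equal groups, power = Φ(d·√(n/2) − z_{α}).
d·√(n/2) = 0.82 × √(8/2) = 0.82 × 2.000 = 1.640.
z_β = 1.640 − 1.645 = -0.005.
Power = Φ(-0.005) = 0.498.

power ≈ 0.50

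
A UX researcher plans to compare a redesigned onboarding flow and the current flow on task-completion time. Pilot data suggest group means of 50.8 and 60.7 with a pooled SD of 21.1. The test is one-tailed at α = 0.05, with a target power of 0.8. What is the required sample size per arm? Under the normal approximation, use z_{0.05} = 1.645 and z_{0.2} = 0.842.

n = 57 per group

Cohen's d = |M₁ − M₂| / SD_pooled = |50.8 − 60.7| / 21.1 = 9.9 / 21.1 = 0.469.
For two independent groups with equal n: n = 2·((z_{α} + z_β) / d)².
z_{α} + z_β = 1.645 + 0.842 = 2.487.
n = 2 × (2.487 / 0.469)² = 2 × 5.303² = 2 × 28.12 = 56.2.
Round up to the next whole participant.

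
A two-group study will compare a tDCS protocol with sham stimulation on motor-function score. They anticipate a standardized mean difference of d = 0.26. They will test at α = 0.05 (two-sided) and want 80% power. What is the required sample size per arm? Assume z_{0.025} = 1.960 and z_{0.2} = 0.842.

n = 233 per group

For two independent groups with equal n: n = 2·((z_{α/2} + z_β) / d)².
z_{α/2} + z_β = 1.960 + 0.842 = 2.802.
n = 2 × (2.802 / 0.26)² = 2 × 10.777² = 2 × 116.14 = 232.3.
Round up to the next whole participant.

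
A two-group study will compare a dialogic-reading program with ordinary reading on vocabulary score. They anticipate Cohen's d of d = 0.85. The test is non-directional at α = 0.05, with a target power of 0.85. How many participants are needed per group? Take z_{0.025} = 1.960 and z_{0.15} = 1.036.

For two independent groups with equal n: n = 2·((z_{α/2} + z_β) / d)².
z_{α/2} + z_β = 1.960 + 1.036 = 2.996.
n = 2 × (2.996 / 0.85)² = 2 × 3.525² = 2 × 12.42 = 24.8.
Round up to the next whole participant.

n = 25 per group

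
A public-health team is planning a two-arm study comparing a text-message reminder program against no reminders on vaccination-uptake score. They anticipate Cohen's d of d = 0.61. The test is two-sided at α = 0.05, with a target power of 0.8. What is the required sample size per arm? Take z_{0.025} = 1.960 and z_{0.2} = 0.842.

For two independent groups with equal n: n = 2·((z_{α/2} + z_β) / d)².
z_{α/2} + z_β = 1.960 + 0.842 = 2.802.
n = 2 × (2.802 / 0.61)² = 2 × 4.593² = 2 × 21.10 = 42.2.
Round up to the next whole participant.

n = 43 per group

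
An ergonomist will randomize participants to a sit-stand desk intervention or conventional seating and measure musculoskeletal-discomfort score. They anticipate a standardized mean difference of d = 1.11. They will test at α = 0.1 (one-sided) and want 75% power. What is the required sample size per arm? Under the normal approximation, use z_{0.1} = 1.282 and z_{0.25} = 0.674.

For two independent groups with equal n: n = 2·((z_{α} + z_β) / d)².
z_{α} + z_β = 1.282 + 0.674 = 1.956.
n = 2 × (1.956 / 1.11)² = 2 × 1.762² = 2 × 3.11 = 6.2.
Round up to the next whole participant.

n = 7 per group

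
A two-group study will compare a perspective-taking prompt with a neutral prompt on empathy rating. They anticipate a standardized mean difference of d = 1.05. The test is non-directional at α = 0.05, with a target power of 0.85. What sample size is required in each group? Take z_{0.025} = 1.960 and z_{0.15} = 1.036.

n = 17 per group

For two independent groups with equal n: n = 2·((z_{α/2} + z_β) / d)².
z_{α/2} + z_β = 1.960 + 1.036 = 2.996.
n = 2 × (2.996 / 1.05)² = 2 × 2.853² = 2 × 8.14 = 16.3.
Round up to the next whole participant.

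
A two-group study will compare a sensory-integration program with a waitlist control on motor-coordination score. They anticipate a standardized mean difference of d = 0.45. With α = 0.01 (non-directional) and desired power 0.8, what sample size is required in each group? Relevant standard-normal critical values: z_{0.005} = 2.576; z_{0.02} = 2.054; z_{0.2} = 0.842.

For two independent groups with equal n: n = 2·((z_{α/2} + z_β) / d)².
z_{α/2} + z_β = 2.576 + 0.842 = 3.418.
n = 2 × (3.418 / 0.45)² = 2 × 7.596² = 2 × 57.69 = 115.4.
Round up to the next whole participant.

n = 116 per group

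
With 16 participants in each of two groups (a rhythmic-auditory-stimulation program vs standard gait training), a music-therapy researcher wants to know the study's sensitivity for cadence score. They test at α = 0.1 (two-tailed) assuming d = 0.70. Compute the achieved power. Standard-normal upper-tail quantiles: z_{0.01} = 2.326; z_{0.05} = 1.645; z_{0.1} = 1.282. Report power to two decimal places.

power ≈ 0.63

For two equal groups, power = Φ(d·√(n/2) − z_{α/2}).
d·√(n/2) = 0.70 × √(16/2) = 0.70 × 2.828 = 1.980.
z_β = 1.980 − 1.645 = 0.335.
Power = Φ(0.335) = 0.631.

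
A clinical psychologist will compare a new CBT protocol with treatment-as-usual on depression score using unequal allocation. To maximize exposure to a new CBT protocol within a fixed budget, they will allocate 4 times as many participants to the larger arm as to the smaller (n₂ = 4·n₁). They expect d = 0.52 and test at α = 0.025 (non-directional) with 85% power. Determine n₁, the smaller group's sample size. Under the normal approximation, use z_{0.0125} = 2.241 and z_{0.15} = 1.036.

With allocation ratio k = n₂/n₁ = 4, Var(x̄₁−x̄₂) = σ²(1/n₁ + 1/(k·n₁)) = σ²·(k+1)/(k·n₁).
So n₁ = (1 + 1/k)·((z_{α/2} + z_β)/d)² = 1.250 × (3.277/0.52)².
n₁ = 1.250 × 39.71 = 49.6.
Round up: n₁ = 50, giving n₂ = 4 × 50 = 200.

n₁ = 50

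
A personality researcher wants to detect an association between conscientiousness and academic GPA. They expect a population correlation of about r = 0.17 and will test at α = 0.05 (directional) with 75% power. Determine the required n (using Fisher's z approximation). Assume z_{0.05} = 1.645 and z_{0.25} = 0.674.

Fisher's z: C = ½·ln((1+r)/(1−r)) = ½·ln(1.4096) = 0.1717.
n = ((z_{α} + z_β)/C)² + 3.
(1.645 + 0.674) / 0.1717 = 2.319 / 0.1717 = 13.506.
n = 13.506² + 3 = 182.42 + 3 = 185.4.
Round up.

n = 186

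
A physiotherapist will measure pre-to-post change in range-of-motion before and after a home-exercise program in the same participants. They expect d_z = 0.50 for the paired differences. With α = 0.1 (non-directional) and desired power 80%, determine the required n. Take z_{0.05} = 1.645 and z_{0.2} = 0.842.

For a paired (one-sample on differences) test: n = ((z_{α/2} + z_β) / d)².
z_{α/2} + z_β = 1.645 + 0.842 = 2.487.
n = (2.487 / 0.50)² = 4.974² = 24.74.
Round up.

n = 25 pairs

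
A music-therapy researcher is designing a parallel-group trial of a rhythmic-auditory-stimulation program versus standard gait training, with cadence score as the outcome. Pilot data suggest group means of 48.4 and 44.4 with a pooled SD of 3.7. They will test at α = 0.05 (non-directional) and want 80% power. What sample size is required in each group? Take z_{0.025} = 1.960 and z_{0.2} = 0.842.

n = 14 per group

Cohen's d = |M₁ − M₂| / SD_pooled = |48.4 − 44.4| / 3.7 = 4.0 / 3.7 = 1.081.
For two independent groups with equal n: n = 2·((z_{α/2} + z_β) / d)².
z_{α/2} + z_β = 1.960 + 0.842 = 2.802.
n = 2 × (2.802 / 1.081)² = 2 × 2.592² = 2 × 6.72 = 13.4.
Round up to the next whole participant.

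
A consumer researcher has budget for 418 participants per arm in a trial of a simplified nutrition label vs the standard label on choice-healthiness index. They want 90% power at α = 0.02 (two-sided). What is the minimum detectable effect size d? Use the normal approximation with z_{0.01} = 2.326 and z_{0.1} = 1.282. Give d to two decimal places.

For two independent groups of n = 418 each: d_min = (z_{α/2} + z_β)·√(2/n).
z-sum = 2.326 + 1.282 = 3.608.
d_min = 3.608 × √(2/418) = 3.608 × 0.0692 = 0.250.

d_min ≈ 0.25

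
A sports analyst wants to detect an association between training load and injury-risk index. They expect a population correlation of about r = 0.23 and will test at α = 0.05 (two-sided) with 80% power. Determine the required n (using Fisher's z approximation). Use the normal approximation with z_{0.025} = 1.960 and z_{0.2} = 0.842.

n = 147

Fisher's z: C = ½·ln((1+r)/(1−r)) = ½·ln(1.5974) = 0.2342.
n = ((z_{α/2} + z_β)/C)² + 3.
(1.960 + 0.842) / 0.2342 = 2.802 / 0.2342 = 11.964.
n = 11.964² + 3 = 143.14 + 3 = 146.1.
Round up.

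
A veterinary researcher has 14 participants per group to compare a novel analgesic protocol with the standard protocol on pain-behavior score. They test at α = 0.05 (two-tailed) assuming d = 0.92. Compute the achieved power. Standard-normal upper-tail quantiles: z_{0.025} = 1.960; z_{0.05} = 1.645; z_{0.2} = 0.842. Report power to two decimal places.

For two equal groups, power = Φ(d·√(n/2) − z_{α/2}).
d·√(n/2) = 0.92 × √(14/2) = 0.92 × 2.646 = 2.434.
z_β = 2.434 − 1.960 = 0.474.
Power = Φ(0.474) = 0.682.

power ≈ 0.68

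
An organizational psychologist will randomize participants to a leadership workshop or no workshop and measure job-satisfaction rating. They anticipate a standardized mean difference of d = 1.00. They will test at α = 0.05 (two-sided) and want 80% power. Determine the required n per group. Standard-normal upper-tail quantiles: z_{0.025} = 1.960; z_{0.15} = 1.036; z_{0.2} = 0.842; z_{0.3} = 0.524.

n = 16 per group

For two independent groups with equal n: n = 2·((z_{α/2} + z_β) / d)².
z_{α/2} + z_β = 1.960 + 0.842 = 2.802.
n = 2 × (2.802 / 1.00)² = 2 × 2.802² = 2 × 7.85 = 15.7.
Round up to the next whole participant.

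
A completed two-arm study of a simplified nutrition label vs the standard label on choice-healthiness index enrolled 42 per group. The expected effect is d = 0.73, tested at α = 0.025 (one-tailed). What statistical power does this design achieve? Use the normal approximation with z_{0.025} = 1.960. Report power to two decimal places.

For two equal groups, power = Φ(d·√(n/2) − z_{α}).
d·√(n/2) = 0.73 × √(42/2) = 0.73 × 4.583 = 3.345.
z_β = 3.345 − 1.960 = 1.385.
Power = Φ(1.385) = 0.917.

power ≈ 0.92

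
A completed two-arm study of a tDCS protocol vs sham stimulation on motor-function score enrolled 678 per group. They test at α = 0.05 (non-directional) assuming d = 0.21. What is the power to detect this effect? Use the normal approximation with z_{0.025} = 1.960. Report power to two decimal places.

power ≈ 0.97

For two equal groups, power = Φ(d·√(n/2) − z_{α/2}).
d·√(n/2) = 0.21 × √(678/2) = 0.21 × 18.412 = 3.867.
z_β = 3.867 − 1.960 = 1.907.
Power = Φ(1.907) = 0.972.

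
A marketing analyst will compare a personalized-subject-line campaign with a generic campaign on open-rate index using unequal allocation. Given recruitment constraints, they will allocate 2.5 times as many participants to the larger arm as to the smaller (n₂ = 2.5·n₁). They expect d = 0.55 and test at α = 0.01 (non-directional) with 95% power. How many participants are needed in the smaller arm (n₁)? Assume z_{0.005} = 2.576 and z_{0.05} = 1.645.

With allocation ratio k = n₂/n₁ = 2.5, Var(x̄₁−x̄₂) = σ²(1/n₁ + 1/(k·n₁)) = σ²·(k+1)/(k·n₁).
So n₁ = (1 + 1/k)·((z_{α/2} + z_β)/d)² = 1.400 × (4.221/0.55)².
n₁ = 1.400 × 58.90 = 82.5.
Round up: n₁ = 83, giving n₂ = ⌈2.5 × 83⌉ = ⌈207.5⌉ = 208.

n₁ = 83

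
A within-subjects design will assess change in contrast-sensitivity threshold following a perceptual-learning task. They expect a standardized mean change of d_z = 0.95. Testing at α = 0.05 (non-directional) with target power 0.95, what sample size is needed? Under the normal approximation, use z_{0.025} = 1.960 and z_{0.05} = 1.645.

n = 15 pairs

For a paired (one-sample on differences) test: n = ((z_{α/2} + z_β) / d)².
z_{α/2} + z_β = 1.960 + 1.645 = 3.605.
n = (3.605 / 0.95)² = 3.795² = 14.40.
Round up.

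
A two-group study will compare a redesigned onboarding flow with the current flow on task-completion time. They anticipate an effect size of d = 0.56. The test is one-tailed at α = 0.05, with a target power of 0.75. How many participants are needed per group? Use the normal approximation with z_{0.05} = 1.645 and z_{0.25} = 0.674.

For two independent groups with equal n: n = 2·((z_{α} + z_β) / d)².
z_{α} + z_β = 1.645 + 0.674 = 2.319.
n = 2 × (2.319 / 0.56)² = 2 × 4.141² = 2 × 17.15 = 34.3.
Round up to the next whole participant.

n = 35 per group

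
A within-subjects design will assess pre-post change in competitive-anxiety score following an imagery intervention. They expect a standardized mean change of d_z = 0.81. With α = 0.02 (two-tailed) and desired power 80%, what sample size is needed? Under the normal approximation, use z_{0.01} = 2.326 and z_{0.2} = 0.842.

n = 16 pairs

For a paired (one-sample on differences) test: n = ((z_{α/2} + z_β) / d)².
z_{α/2} + z_β = 2.326 + 0.842 = 3.168.
n = (3.168 / 0.81)² = 3.911² = 15.30.
Round up.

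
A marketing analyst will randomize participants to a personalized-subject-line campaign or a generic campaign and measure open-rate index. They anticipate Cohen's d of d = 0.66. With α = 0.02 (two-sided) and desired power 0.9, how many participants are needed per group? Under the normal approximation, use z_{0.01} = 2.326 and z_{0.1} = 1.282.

For two independent groups with equal n: n = 2·((z_{α/2} + z_β) / d)².
z_{α/2} + z_β = 2.326 + 1.282 = 3.608.
n = 2 × (3.608 / 0.66)² = 2 × 5.467² = 2 × 29.88 = 59.8.
Round up to the next whole participant.

n = 60 per group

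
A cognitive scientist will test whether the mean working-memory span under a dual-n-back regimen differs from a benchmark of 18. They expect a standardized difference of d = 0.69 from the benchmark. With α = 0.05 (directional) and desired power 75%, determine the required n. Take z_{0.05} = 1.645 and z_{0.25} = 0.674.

n = 12

For a one-sample test: n = ((z_{α} + z_β) / d)².
z_{α} + z_β = 1.645 + 0.674 = 2.319.
n = (2.319 / 0.69)² = 3.361² = 11.30.
Round up.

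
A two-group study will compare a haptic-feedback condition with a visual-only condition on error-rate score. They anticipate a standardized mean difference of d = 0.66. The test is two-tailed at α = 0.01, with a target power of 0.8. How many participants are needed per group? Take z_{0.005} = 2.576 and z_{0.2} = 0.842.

For two independent groups with equal n: n = 2·((z_{α/2} + z_β) / d)².
z_{α/2} + z_β = 2.576 + 0.842 = 3.418.
n = 2 × (3.418 / 0.66)² = 2 × 5.179² = 2 × 26.82 = 53.6.
Round up to the next whole participant.

n = 54 per group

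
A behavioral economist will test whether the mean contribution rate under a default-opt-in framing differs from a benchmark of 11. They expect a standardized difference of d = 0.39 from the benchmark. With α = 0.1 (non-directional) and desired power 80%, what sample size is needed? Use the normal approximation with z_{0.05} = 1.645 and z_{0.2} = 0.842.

n = 41

For a one-sample test: n = ((z_{α/2} + z_β) / d)².
z_{α/2} + z_β = 1.645 + 0.842 = 2.487.
n = (2.487 / 0.39)² = 6.377² = 40.67.
Round up.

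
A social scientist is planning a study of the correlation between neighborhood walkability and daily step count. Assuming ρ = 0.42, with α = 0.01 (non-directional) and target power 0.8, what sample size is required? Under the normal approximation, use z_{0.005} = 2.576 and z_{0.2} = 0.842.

Fisher's z: C = ½·ln((1+r)/(1−r)) = ½·ln(2.4483) = 0.4477.
n = ((z_{α/2} + z_β)/C)² + 3.
(2.576 + 0.842) / 0.4477 = 3.418 / 0.4477 = 7.635.
n = 7.635² + 3 = 58.29 + 3 = 61.3.
Round up.

n = 62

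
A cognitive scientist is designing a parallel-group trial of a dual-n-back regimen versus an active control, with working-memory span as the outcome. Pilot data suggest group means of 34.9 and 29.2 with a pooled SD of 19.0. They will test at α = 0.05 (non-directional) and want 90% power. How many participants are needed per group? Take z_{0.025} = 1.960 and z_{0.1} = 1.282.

n = 234 per group

Cohen's d = |M₁ − M₂| / SD_pooled = |34.9 − 29.2| / 19.0 = 5.7 / 19.0 = 0.300.
For two independent groups with equal n: n = 2·((z_{α/2} + z_β) / d)².
z_{α/2} + z_β = 1.960 + 1.282 = 3.242.
n = 2 × (3.242 / 0.300)² = 2 × 10.807² = 2 × 116.78 = 233.6.
Round up to the next whole participant.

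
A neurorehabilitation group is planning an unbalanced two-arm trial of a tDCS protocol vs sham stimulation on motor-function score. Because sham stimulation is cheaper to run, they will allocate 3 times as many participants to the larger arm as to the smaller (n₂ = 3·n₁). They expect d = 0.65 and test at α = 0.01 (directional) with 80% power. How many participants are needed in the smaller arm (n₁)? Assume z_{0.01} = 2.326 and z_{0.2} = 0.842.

n₁ = 32

With allocation ratio k = n₂/n₁ = 3, Var(x̄₁−x̄₂) = σ²(1/n₁ + 1/(k·n₁)) = σ²·(k+1)/(k·n₁).
So n₁ = (1 + 1/k)·((z_{α} + z_β)/d)² = 1.333 × (3.168/0.65)².
n₁ = 1.333 × 23.75 = 31.7.
Round up: n₁ = 32, giving n₂ = 3 × 32 = 96.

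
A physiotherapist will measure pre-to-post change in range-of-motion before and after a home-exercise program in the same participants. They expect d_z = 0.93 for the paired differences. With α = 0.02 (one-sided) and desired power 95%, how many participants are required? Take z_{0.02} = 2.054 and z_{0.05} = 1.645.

n = 16 pairs

For a paired (one-sample on differences) test: n = ((z_{α} + z_β) / d)².
z_{α} + z_β = 2.054 + 1.645 = 3.699.
n = (3.699 / 0.93)² = 3.977² = 15.82.
Round up.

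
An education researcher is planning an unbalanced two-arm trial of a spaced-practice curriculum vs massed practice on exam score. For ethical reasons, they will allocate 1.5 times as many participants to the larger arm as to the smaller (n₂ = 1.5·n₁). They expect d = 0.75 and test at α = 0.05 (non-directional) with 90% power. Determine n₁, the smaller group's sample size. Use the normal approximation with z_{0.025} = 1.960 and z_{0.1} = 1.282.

With allocation ratio k = n₂/n₁ = 1.5, Var(x̄₁−x̄₂) = σ²(1/n₁ + 1/(k·n₁)) = σ²·(k+1)/(k·n₁).
So n₁ = (1 + 1/k)·((z_{α/2} + z_β)/d)² = 1.667 × (3.242/0.75)².
n₁ = 1.667 × 18.69 = 31.1.
Round up: n₁ = 32, giving n₂ = 1.5 × 32 = 48.

n₁ = 32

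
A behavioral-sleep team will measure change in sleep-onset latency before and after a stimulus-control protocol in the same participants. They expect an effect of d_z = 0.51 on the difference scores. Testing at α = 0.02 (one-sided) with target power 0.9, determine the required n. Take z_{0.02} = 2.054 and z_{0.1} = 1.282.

For a paired (one-sample on differences) test: n = ((z_{α} + z_β) / d)².
z_{α} + z_β = 2.054 + 1.282 = 3.336.
n = (3.336 / 0.51)² = 6.541² = 42.79.
Round up.

n = 43 pairs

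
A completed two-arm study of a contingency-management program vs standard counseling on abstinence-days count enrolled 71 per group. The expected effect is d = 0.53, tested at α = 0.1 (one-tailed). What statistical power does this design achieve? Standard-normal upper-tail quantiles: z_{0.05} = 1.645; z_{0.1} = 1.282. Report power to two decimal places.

For two equal groups, power = Φ(d·√(n/2) − z_{α}).
d·√(n/2) = 0.53 × √(71/2) = 0.53 × 5.958 = 3.158.
z_β = 3.158 − 1.282 = 1.876.
Power = Φ(1.876) = 0.970.

power ≈ 0.97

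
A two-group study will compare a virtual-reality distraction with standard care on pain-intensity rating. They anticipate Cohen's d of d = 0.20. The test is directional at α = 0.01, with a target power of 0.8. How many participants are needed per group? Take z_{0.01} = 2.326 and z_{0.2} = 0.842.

n = 502 per group

For two independent groups with equal n: n = 2·((z_{α} + z_β) / d)².
z_{α} + z_β = 2.326 + 0.842 = 3.168.
n = 2 × (3.168 / 0.20)² = 2 × 15.840² = 2 × 250.91 = 501.8.
Round up to the next whole participant.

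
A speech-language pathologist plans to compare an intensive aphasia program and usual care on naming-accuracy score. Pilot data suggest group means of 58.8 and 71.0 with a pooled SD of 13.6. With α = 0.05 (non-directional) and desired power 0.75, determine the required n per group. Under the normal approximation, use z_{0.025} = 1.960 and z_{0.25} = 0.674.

n = 18 per group

Cohen's d = |M₁ − M₂| / SD_pooled = |58.8 − 71.0| / 13.6 = 12.2 / 13.6 = 0.897.
For two independent groups with equal n: n = 2·((z_{α/2} + z_β) / d)².
z_{α/2} + z_β = 1.960 + 0.674 = 2.634.
n = 2 × (2.634 / 0.897)² = 2 × 2.936² = 2 × 8.62 = 17.2.
Round up to the next whole participant.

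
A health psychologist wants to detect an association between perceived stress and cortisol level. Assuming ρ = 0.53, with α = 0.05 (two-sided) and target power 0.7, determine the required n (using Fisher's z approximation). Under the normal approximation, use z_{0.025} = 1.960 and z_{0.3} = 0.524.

n = 21

Fisher's z: C = ½·ln((1+r)/(1−r)) = ½·ln(3.2553) = 0.5901.
n = ((z_{α/2} + z_β)/C)² + 3.
(1.960 + 0.524) / 0.5901 = 2.484 / 0.5901 = 4.209.
n = 4.209² + 3 = 17.72 + 3 = 20.7.
Round up.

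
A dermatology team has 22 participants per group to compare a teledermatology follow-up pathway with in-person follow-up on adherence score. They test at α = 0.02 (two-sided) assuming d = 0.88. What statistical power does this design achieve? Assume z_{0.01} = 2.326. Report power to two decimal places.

For two equal groups, power = Φ(d·√(n/2) − z_{α/2}).
d·√(n/2) = 0.88 × √(22/2) = 0.88 × 3.317 = 2.919.
z_β = 2.919 − 2.326 = 0.593.
Power = Φ(0.593) = 0.723.

power ≈ 0.72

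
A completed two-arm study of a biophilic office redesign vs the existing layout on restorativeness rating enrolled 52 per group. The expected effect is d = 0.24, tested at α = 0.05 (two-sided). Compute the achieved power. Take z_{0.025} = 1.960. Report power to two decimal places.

power ≈ 0.23

For two equal groups, power = Φ(d·√(n/2) − z_{α/2}).
d·√(n/2) = 0.24 × √(52/2) = 0.24 × 5.099 = 1.224.
z_β = 1.224 − 1.960 = -0.736.
Power = Φ(-0.736) = 0.231.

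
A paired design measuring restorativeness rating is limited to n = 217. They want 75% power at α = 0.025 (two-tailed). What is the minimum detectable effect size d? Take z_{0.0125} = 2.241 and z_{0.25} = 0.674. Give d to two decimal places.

d_min ≈ 0.20

For a single sample (or paired design) of n = 217: d_min = (z_{α/2} + z_β)/√n.
z-sum = 2.241 + 0.674 = 2.915.
d_min = 2.915 / √217 = 2.915 / 14.731 = 0.198.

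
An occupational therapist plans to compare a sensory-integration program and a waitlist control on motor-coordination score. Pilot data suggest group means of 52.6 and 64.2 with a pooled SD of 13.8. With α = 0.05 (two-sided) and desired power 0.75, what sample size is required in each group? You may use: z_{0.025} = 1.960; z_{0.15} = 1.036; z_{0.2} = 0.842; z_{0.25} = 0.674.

Cohen's d = |M₁ − M₂| / SD_pooled = |52.6 − 64.2| / 13.8 = 11.6 / 13.8 = 0.841.
For two independent groups with equal n: n = 2·((z_{α/2} + z_β) / d)².
z_{α/2} + z_β = 1.960 + 0.674 = 2.634.
n = 2 × (2.634 / 0.841)² = 2 × 3.132² = 2 × 9.81 = 19.6.
Round up to the next whole participant.

n = 20 per group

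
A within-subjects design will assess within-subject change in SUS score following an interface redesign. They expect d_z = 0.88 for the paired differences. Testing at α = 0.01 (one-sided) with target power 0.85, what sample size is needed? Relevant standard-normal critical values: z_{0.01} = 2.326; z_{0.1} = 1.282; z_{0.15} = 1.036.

n = 15 pairs

For a paired (one-sample on differences) test: n = ((z_{α} + z_β) / d)².
z_{α} + z_β = 2.326 + 1.036 = 3.362.
n = (3.362 / 0.88)² = 3.820² = 14.60.
Round up.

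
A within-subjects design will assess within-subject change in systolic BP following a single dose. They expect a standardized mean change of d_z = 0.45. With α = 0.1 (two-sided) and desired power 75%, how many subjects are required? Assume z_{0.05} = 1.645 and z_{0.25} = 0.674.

n = 27 pairs

For a paired (one-sample on differences) test: n = ((z_{α/2} + z_β) / d)².
z_{α/2} + z_β = 1.645 + 0.674 = 2.319.
n = (2.319 / 0.45)² = 5.153² = 26.56.
Round up.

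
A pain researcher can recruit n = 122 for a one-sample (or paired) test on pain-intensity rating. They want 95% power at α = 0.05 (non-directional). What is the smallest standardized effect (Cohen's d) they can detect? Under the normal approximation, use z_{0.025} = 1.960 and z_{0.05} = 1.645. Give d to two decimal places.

d_min ≈ 0.33

For a single sample (or paired design) of n = 122: d_min = (z_{α/2} + z_β)/√n.
z-sum = 1.960 + 1.645 = 3.605.
d_min = 3.605 / √122 = 3.605 / 11.045 = 0.326.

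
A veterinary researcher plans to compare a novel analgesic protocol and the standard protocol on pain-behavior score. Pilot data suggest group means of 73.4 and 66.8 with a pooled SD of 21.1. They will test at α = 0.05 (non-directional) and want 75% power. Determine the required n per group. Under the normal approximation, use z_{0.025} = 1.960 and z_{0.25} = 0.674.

n = 142 per group

Cohen's d = |M₁ − M₂| / SD_pooled = |73.4 − 66.8| / 21.1 = 6.6 / 21.1 = 0.313.
For two independent groups with equal n: n = 2·((z_{α/2} + z_β) / d)².
z_{α/2} + z_β = 1.960 + 0.674 = 2.634.
n = 2 × (2.634 / 0.313)² = 2 × 8.415² = 2 × 70.82 = 141.6.
Round up to the next whole participant.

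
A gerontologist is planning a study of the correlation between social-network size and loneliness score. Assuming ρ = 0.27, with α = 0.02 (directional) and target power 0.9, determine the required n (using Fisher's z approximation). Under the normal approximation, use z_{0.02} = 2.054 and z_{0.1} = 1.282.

n = 149

Fisher's z: C = ½·ln((1+r)/(1−r)) = ½·ln(1.7397) = 0.2769.
n = ((z_{α} + z_β)/C)² + 3.
(2.054 + 1.282) / 0.2769 = 3.336 / 0.2769 = 12.048.
n = 12.048² + 3 = 145.15 + 3 = 148.1.
Round up.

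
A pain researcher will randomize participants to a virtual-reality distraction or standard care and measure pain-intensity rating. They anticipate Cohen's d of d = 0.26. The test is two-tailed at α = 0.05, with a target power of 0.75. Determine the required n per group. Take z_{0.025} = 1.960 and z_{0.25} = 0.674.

n = 206 per group

For two independent groups with equal n: n = 2·((z_{α/2} + z_β) / d)².
z_{α/2} + z_β = 1.960 + 0.674 = 2.634.
n = 2 × (2.634 / 0.26)² = 2 × 10.131² = 2 × 102.63 = 205.3.
Round up to the next whole participant.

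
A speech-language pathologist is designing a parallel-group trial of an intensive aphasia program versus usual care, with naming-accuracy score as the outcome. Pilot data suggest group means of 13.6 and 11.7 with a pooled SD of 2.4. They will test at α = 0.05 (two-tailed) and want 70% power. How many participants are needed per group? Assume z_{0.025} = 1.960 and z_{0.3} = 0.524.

Cohen's d = |M₁ − M₂| / SD_pooled = |13.6 − 11.7| / 2.4 = 1.9 / 2.4 = 0.792.
For two independent groups with equal n: n = 2·((z_{α/2} + z_β) / d)².
z_{α/2} + z_β = 1.960 + 0.524 = 2.484.
n = 2 × (2.484 / 0.792)² = 2 × 3.136² = 2 × 9.84 = 19.7.
Round up to the next whole participant.

n = 20 per group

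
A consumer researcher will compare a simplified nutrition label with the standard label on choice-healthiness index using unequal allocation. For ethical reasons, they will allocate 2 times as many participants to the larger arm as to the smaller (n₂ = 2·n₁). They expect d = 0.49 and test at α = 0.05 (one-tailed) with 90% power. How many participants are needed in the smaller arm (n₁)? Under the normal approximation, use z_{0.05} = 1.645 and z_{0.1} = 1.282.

With allocation ratio k = n₂/n₁ = 2, Var(x̄₁−x̄₂) = σ²(1/n₁ + 1/(k·n₁)) = σ²·(k+1)/(k·n₁).
So n₁ = (1 + 1/k)·((z_{α} + z_β)/d)² = 1.500 × (2.927/0.49)².
n₁ = 1.500 × 35.68 = 53.5.
Round up: n₁ = 54, giving n₂ = 2 × 54 = 108.

n₁ = 54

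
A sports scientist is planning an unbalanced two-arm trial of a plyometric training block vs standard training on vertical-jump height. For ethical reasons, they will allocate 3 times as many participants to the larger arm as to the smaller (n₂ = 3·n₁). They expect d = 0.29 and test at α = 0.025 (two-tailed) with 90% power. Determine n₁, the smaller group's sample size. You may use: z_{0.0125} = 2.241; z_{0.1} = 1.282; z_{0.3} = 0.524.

n₁ = 197

With allocation ratio k = n₂/n₁ = 3, Var(x̄₁−x̄₂) = σ²(1/n₁ + 1/(k·n₁)) = σ²·(k+1)/(k·n₁).
So n₁ = (1 + 1/k)·((z_{α/2} + z_β)/d)² = 1.333 × (3.523/0.29)².
n₁ = 1.333 × 147.58 = 196.8.
Round up: n₁ = 197, giving n₂ = 3 × 197 = 591.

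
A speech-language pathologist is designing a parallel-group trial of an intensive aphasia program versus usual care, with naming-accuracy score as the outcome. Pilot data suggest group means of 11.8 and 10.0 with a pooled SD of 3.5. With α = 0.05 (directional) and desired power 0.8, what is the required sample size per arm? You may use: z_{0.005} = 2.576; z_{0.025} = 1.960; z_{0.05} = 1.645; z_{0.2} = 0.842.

n = 47 per group

Cohen's d = |M₁ − M₂| / SD_pooled = |11.8 − 10.0| / 3.5 = 1.8 / 3.5 = 0.514.
For two independent groups with equal n: n = 2·((z_{α} + z_β) / d)².
z_{α} + z_β = 1.645 + 0.842 = 2.487.
n = 2 × (2.487 / 0.514)² = 2 × 4.839² = 2 × 23.41 = 46.8.
Round up to the next whole participant.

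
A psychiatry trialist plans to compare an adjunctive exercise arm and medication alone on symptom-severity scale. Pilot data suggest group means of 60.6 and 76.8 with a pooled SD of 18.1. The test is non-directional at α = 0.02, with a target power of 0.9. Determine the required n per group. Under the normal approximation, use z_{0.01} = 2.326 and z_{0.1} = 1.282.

Cohen's d = |M₁ − M₂| / SD_pooled = |60.6 − 76.8| / 18.1 = 16.2 / 18.1 = 0.895.
For two independent groups with equal n: n = 2·((z_{α/2} + z_β) / d)².
z_{α/2} + z_β = 2.326 + 1.282 = 3.608.
n = 2 × (3.608 / 0.895)² = 2 × 4.031² = 2 × 16.25 = 32.5.
Round up to the next whole participant.

n = 33 per group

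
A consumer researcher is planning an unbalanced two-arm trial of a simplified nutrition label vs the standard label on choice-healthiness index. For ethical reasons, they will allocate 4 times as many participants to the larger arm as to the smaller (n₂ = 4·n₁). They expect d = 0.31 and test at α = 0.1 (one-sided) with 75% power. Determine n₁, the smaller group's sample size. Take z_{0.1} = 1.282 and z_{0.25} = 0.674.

n₁ = 50

With allocation ratio k = n₂/n₁ = 4, Var(x̄₁−x̄₂) = σ²(1/n₁ + 1/(k·n₁)) = σ²·(k+1)/(k·n₁).
So n₁ = (1 + 1/k)·((z_{α} + z_β)/d)² = 1.250 × (1.956/0.31)².
n₁ = 1.250 × 39.81 = 49.8.
Round up: n₁ = 50, giving n₂ = 4 × 50 = 200.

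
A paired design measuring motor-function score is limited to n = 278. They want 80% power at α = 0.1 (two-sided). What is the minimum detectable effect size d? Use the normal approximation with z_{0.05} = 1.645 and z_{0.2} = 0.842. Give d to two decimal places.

d_min ≈ 0.15

For a single sample (or paired design) of n = 278: d_min = (z_{α/2} + z_β)/√n.
z-sum = 1.645 + 0.842 = 2.487.
d_min = 2.487 / √278 = 2.487 / 16.673 = 0.149.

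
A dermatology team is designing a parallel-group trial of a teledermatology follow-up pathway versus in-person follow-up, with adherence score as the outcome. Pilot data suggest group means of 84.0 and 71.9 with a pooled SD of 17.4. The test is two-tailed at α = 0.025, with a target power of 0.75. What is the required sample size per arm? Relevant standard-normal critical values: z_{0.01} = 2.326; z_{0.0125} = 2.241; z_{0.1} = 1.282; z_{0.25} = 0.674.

n = 36 per group

Cohen's d = |M₁ − M₂| / SD_pooled = |84.0 − 71.9| / 17.4 = 12.1 / 17.4 = 0.695.
For two independent groups with equal n: n = 2·((z_{α/2} + z_β) / d)².
z_{α/2} + z_β = 2.241 + 0.674 = 2.915.
n = 2 × (2.915 / 0.695)² = 2 × 4.194² = 2 × 17.59 = 35.2.
Round up to the next whole participant.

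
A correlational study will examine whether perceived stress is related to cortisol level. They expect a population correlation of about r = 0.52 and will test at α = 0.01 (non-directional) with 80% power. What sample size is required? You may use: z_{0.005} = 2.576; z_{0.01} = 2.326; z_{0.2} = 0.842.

Fisher's z: C = ½·ln((1+r)/(1−r)) = ½·ln(3.1667) = 0.5763.
n = ((z_{α/2} + z_β)/C)² + 3.
(2.576 + 0.842) / 0.5763 = 3.418 / 0.5763 = 5.931.
n = 5.931² + 3 = 35.18 + 3 = 38.2.
Round up.

n = 39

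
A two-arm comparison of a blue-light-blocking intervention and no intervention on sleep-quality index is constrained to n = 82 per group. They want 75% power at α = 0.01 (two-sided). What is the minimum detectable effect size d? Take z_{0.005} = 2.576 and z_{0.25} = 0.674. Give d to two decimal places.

For two independent groups of n = 82 each: d_min = (z_{α/2} + z_β)·√(2/n).
z-sum = 2.576 + 0.674 = 3.250.
d_min = 3.250 × √(2/82) = 3.250 × 0.1562 = 0.508.

d_min ≈ 0.51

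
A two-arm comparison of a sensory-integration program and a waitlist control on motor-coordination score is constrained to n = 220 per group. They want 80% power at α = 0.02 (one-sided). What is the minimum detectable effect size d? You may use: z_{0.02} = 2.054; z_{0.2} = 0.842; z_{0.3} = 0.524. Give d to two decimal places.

For two independent groups of n = 220 each: d_min = (z_{α} + z_β)·√(2/n).
z-sum = 2.054 + 0.842 = 2.896.
d_min = 2.896 × √(2/220) = 2.896 × 0.0953 = 0.276.

d_min ≈ 0.28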